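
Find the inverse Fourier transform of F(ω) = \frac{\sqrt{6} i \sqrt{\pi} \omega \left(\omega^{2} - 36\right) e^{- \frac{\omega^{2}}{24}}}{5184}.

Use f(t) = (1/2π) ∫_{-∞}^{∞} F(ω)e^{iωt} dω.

f(t) = 2 t^{3} e^{- 6 t^{2}}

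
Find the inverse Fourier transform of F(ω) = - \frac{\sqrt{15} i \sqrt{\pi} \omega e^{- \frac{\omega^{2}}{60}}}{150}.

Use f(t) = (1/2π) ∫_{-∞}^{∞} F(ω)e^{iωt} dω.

f(t) = 3 t e^{- 15 t^{2}}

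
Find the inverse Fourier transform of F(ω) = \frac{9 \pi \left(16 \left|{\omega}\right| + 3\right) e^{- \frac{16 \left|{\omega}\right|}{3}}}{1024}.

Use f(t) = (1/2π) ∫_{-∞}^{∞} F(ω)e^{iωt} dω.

f(t) = \frac{8}{\left(t^{2} + \frac{256}{9}\right)^{2}}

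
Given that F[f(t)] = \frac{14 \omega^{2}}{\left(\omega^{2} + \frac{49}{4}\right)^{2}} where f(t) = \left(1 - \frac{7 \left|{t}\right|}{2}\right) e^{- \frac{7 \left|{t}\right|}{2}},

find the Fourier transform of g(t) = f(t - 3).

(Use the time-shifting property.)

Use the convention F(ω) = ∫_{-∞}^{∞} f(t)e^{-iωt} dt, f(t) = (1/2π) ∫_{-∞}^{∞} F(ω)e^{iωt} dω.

F[g](ω) = \frac{224 \omega^{2} e^{- 3 i \omega}}{\left(4 \omega^{2} + 49\right)^{2}}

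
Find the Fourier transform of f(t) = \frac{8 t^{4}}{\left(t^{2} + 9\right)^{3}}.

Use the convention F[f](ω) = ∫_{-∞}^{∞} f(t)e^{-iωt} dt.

F(ω) = \pi \left(3 \omega^{2} - 5 \left|{\omega}\right| + 1\right) e^{- 3 \left|{\omega}\right|}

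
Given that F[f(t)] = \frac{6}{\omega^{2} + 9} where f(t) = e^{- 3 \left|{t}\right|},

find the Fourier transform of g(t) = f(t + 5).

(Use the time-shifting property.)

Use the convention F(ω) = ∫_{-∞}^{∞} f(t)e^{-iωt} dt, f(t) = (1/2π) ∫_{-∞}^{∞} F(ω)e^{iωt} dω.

F[g](ω) = \frac{6 e^{5 i \omega}}{\omega^{2} + 9}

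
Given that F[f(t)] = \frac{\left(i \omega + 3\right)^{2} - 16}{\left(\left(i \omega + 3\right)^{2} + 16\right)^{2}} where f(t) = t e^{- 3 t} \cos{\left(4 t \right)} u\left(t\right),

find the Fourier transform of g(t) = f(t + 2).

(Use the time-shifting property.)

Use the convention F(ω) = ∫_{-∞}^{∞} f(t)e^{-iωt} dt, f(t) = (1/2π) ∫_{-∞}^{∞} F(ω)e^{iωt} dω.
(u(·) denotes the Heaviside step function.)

F[g](ω) = \frac{\left(\left(i \omega + 3\right)^{2} - 16\right) e^{2 i \omega}}{\left(\left(i \omega + 3\right)^{2} + 16\right)^{2}}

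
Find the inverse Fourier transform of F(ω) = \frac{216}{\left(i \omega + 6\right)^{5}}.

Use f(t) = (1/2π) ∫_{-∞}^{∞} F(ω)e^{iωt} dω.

f(t) = 9 t^{4} e^{- 6 t} u\left(t\right)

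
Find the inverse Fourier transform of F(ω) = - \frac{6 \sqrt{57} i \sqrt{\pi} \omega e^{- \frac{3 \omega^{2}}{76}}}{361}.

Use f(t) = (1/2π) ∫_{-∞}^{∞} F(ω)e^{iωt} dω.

f(t) = 4 t e^{- \frac{19 t^{2}}{3}}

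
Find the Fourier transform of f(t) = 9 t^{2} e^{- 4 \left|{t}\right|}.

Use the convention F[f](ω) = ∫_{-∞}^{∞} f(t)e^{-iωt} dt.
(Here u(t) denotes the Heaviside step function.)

F(ω) = \frac{144 \left(16 - 3 \omega^{2}\right)}{\left(\omega^{2} + 16\right)^{3}}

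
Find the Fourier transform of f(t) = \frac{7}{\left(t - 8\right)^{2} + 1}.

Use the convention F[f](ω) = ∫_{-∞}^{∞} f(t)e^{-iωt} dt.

F(ω) = 7 \pi e^{- 8 i \omega - \left|{\omega}\right|}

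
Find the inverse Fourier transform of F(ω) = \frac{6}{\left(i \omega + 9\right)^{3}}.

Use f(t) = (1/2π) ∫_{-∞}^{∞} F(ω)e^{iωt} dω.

f(t) = 3 t^{2} e^{- 9 t} u\left(t\right)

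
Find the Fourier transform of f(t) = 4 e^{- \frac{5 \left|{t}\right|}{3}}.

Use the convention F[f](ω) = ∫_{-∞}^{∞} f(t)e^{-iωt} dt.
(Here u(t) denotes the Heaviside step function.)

F(ω) = \frac{120}{9 \omega^{2} + 25}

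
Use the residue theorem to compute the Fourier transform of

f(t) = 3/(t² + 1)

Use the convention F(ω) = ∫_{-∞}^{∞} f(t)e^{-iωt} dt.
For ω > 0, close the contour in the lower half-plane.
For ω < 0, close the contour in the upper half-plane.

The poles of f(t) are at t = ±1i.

Let g(z) = f(z)e^{-iωz}; for large |z| the factor e^{-iωz} decays in the lower half-plane when ω > 0 and in the upper half-plane when ω < 0.

Case ω > 0 (lower half-plane, clockwise contour ⇒ F(ω) = -2πi·ΣRes):
  Res_{z = - i} g(z) = \frac{3 i e^{- \omega}}{2}
  F(ω) = -2πi·ΣRes = 3 \pi e^{- \omega}

Case ω < 0 (upper half-plane, counterclockwise contour ⇒ F(ω) = +2πi·ΣRes):
  Res_{z = i} g(z) = - \frac{3 i e^{\omega}}{2}
  F(ω) = 2πi·ΣRes = 3 \pi e^{\omega}

Both cases combine into a single formula in |ω|:

F(ω) = 3 \pi e^{- \left|{\omega}\right|}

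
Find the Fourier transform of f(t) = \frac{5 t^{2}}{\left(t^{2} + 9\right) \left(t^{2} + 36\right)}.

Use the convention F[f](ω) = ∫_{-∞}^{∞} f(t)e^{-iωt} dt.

F(ω) = \frac{5 \pi \left(2 - e^{3 \left|{\omega}\right|}\right) e^{- 6 \left|{\omega}\right|}}{9}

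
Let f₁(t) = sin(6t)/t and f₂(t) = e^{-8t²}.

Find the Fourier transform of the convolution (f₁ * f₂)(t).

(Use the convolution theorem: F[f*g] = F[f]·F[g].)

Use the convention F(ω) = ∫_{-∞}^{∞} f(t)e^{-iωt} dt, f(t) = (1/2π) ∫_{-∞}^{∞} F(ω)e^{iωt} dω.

F[f₁*f₂](ω) = \begin{cases} \frac{\sqrt{2} \pi^{\frac{3}{2}} e^{- \frac{\omega^{2}}{32}}}{4} & \text{for}\: \omega > -6 \wedge \omega < 6 \\0 & \text{otherwise} \end{cases}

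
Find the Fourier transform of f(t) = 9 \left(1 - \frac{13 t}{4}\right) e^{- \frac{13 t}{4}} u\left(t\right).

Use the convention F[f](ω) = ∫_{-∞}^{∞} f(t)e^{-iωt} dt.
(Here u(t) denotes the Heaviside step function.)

F(ω) = \frac{144 i \omega}{- 16 \omega^{2} + 104 i \omega + 169}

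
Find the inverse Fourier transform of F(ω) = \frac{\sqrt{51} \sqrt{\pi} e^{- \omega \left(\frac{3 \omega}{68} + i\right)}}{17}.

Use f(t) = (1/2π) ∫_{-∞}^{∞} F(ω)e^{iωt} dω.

f(t) = e^{- \frac{17 \left(t - 1\right)^{2}}{3}}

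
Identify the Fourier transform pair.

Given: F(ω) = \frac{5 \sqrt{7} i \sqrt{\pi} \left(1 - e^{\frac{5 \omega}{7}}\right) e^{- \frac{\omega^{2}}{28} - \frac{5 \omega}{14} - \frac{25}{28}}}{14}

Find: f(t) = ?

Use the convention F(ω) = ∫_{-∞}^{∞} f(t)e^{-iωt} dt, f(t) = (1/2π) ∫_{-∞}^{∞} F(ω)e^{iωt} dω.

f(t) = 5 e^{- 7 t^{2}} \sin{\left(5 t \right)}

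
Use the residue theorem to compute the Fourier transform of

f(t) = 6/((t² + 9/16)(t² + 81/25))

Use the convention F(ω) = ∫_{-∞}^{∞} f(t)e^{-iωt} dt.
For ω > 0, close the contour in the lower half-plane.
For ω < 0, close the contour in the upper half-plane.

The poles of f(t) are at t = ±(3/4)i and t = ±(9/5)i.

Let g(z) = f(z)e^{-iωz}; for large |z| the factor e^{-iωz} decays in the lower half-plane when ω > 0 and in the upper half-plane when ω < 0.

Case ω > 0 (lower half-plane, clockwise contour ⇒ F(ω) = -2πi·ΣRes):
  Res_{z = - \frac{3 i}{4}} g(z) = \frac{1600 i e^{- \frac{3 \omega}{4}}}{1071}
  Res_{z = - \frac{9 i}{5}} g(z) = - \frac{2000 i e^{- \frac{9 \omega}{5}}}{3213}
  F(ω) = -2πi·ΣRes = \frac{3200 \pi e^{- \frac{3 \omega}{4}}}{1071} - \frac{4000 \pi e^{- \frac{9 \omega}{5}}}{3213}

Case ω < 0 (upper half-plane, counterclockwise contour ⇒ F(ω) = +2πi·ΣRes):
  Res_{z = \frac{3 i}{4}} g(z) = - \frac{1600 i e^{\frac{3 \omega}{4}}}{1071}
  Res_{z = \frac{9 i}{5}} g(z) = \frac{2000 i e^{\frac{9 \omega}{5}}}{3213}
  F(ω) = 2πi·ΣRes = \frac{800 \pi \left(- 5 e^{\frac{9 \omega}{5}} + 12 e^{\frac{3 \omega}{4}}\right)}{3213}

Both cases combine into a single formula in |ω|:

F(ω) = \frac{3200 \pi e^{- \frac{3 \left|{\omega}\right|}{4}}}{1071} - \frac{4000 \pi e^{- \frac{9 \left|{\omega}\right|}{5}}}{3213}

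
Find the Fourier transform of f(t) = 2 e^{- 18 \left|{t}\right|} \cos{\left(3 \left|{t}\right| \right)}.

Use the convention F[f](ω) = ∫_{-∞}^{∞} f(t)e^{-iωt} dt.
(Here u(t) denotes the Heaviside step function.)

F(ω) = \frac{72 \left(\omega^{2} + 333\right)}{\omega^{4} + 630 \omega^{2} + 110889}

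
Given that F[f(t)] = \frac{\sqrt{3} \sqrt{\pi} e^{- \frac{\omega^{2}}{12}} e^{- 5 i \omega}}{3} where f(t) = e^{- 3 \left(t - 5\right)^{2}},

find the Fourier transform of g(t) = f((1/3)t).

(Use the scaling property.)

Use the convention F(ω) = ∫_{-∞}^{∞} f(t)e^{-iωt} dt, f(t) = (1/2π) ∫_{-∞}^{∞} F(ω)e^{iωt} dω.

F[g](ω) = \sqrt{3} \sqrt{\pi} e^{- \frac{3 \omega \left(\omega + 20 i\right)}{4}}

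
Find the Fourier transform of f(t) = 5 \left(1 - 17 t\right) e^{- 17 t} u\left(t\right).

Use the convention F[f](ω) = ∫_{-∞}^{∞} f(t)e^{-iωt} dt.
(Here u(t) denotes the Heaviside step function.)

F(ω) = \frac{5 i \omega}{- \omega^{2} + 34 i \omega + 289}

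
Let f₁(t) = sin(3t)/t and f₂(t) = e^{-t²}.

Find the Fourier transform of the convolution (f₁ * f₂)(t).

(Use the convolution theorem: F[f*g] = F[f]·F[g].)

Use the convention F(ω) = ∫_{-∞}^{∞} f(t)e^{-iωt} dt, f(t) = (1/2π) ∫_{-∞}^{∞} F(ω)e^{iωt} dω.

F[f₁*f₂](ω) = \begin{cases} \pi^{\frac{3}{2}} e^{- \frac{\omega^{2}}{4}} & \text{for}\: \omega > -3 \wedge \omega < 3 \\0 & \text{otherwise} \end{cases}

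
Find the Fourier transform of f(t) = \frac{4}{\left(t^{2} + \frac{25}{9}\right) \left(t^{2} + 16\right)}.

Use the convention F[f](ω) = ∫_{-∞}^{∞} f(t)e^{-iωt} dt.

F(ω) = - \frac{9 \pi e^{- 4 \left|{\omega}\right|}}{119} + \frac{108 \pi e^{- \frac{5 \left|{\omega}\right|}{3}}}{595}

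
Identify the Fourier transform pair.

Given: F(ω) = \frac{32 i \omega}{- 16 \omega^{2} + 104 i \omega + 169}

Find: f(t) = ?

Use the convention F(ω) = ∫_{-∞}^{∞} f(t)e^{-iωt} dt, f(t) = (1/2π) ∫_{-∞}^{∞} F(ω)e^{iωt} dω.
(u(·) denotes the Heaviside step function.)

f(t) = 2 \left(1 - \frac{13 t}{4}\right) e^{- \frac{13 t}{4}} u\left(t\right)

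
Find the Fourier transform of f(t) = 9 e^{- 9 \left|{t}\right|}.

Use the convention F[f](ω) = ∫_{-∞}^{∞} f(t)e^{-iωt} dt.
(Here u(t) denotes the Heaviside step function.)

F(ω) = \frac{162}{\omega^{2} + 81}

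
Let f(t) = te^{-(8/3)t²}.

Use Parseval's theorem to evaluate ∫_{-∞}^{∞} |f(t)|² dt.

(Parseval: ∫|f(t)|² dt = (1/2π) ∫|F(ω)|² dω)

∫|f(t)|² dt = \frac{3 \sqrt{3} \sqrt{\pi}}{128}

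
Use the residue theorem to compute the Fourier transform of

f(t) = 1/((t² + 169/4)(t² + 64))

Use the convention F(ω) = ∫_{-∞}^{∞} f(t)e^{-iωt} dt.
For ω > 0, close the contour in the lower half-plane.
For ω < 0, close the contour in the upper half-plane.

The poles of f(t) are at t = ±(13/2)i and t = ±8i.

Let g(z) = f(z)e^{-iωz}; for large |z| the factor e^{-iωz} decays in the lower half-plane when ω > 0 and in the upper half-plane when ω < 0.

Case ω > 0 (lower half-plane, clockwise contour ⇒ F(ω) = -2πi·ΣRes):
  Res_{z = - \frac{13 i}{2}} g(z) = \frac{4 i e^{- \frac{13 \omega}{2}}}{1131}
  Res_{z = - 8 i} g(z) = - \frac{i e^{- 8 \omega}}{348}
  F(ω) = -2πi·ΣRes = - \frac{\pi e^{- 8 \omega}}{174} + \frac{8 \pi e^{- \frac{13 \omega}{2}}}{1131}

Case ω < 0 (upper half-plane, counterclockwise contour ⇒ F(ω) = +2πi·ΣRes):
  Res_{z = \frac{13 i}{2}} g(z) = - \frac{4 i e^{\frac{13 \omega}{2}}}{1131}
  Res_{z = 8 i} g(z) = \frac{i e^{8 \omega}}{348}
  F(ω) = 2πi·ΣRes = \frac{\pi \left(16 e^{\frac{13 \omega}{2}} - 13 e^{8 \omega}\right)}{2262}

Both cases combine into a single formula in |ω|:

F(ω) = - \frac{\pi e^{- 8 \left|{\omega}\right|}}{174} + \frac{8 \pi e^{- \frac{13 \left|{\omega}\right|}{2}}}{1131}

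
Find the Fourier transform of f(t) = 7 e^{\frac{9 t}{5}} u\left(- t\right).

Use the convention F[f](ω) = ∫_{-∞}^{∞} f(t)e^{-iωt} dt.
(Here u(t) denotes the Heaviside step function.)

F(ω) = - \frac{35}{5 i \omega - 9}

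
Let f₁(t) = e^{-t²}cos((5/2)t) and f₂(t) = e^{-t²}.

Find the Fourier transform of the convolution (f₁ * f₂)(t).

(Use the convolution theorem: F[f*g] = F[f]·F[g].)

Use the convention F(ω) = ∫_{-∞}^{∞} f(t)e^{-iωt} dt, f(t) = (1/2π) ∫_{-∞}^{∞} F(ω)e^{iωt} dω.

F[f₁*f₂](ω) = \frac{\pi \left(e^{\frac{5 \omega}{2}} + 1\right) e^{- \frac{\omega^{2}}{2} - \frac{5 \omega}{4} - \frac{25}{16}}}{2}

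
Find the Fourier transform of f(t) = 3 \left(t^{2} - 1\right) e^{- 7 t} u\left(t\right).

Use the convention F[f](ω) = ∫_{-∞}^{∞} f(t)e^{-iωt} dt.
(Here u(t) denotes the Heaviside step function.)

F(ω) = \frac{3 \left(2 i \omega - \left(i \omega + 7\right)^{3} + 14\right)}{\left(i \omega + 7\right)^{4}}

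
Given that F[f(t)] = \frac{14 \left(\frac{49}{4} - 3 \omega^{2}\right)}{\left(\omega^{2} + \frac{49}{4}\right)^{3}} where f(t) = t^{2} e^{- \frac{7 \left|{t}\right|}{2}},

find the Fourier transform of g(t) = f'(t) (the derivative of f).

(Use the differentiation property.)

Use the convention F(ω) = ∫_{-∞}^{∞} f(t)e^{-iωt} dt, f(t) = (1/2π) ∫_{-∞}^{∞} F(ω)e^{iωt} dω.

F[g](ω) = - \frac{224 i \omega \left(12 \omega^{2} - 49\right)}{\left(4 \omega^{2} + 49\right)^{3}}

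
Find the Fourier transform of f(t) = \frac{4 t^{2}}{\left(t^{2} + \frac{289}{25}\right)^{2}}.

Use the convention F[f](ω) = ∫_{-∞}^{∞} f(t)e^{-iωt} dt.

F(ω) = \frac{2 \pi \left(5 - 17 \left|{\omega}\right|\right) e^{- \frac{17 \left|{\omega}\right|}{5}}}{17}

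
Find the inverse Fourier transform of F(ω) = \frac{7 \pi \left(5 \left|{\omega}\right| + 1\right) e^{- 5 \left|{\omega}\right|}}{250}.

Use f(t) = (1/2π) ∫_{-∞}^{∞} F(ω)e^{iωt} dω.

f(t) = \frac{7}{\left(t^{2} + 25\right)^{2}}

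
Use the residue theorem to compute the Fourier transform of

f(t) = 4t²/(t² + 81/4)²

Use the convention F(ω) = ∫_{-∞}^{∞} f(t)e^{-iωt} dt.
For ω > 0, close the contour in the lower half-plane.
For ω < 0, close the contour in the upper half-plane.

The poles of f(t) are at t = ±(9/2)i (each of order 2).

Let g(z) = f(z)e^{-iωz}; for large |z| the factor e^{-iωz} decays in the lower half-plane when ω > 0 and in the upper half-plane when ω < 0.

Case ω > 0 (lower half-plane, clockwise contour ⇒ F(ω) = -2πi·ΣRes):
  Res_{z = - \frac{9 i}{2}} g(z) = i \left(\frac{2}{9} - \omega\right) e^{- \frac{9 \omega}{2}} (pole of order 2)
  F(ω) = -2πi·ΣRes = \frac{2 \pi \left(2 - 9 \omega\right) e^{- \frac{9 \omega}{2}}}{9}

Case ω < 0 (upper half-plane, counterclockwise contour ⇒ F(ω) = +2πi·ΣRes):
  Res_{z = \frac{9 i}{2}} g(z) = i \left(- \omega - \frac{2}{9}\right) e^{\frac{9 \omega}{2}} (pole of order 2)
  F(ω) = 2πi·ΣRes = \frac{2 \pi \left(9 \omega + 2\right) e^{\frac{9 \omega}{2}}}{9}

Both cases combine into a single formula in |ω|:

F(ω) = \frac{2 \pi \left(2 - 9 \left|{\omega}\right|\right) e^{- \frac{9 \left|{\omega}\right|}{2}}}{9}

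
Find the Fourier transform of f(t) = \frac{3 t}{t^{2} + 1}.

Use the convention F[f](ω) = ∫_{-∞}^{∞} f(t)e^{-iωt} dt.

F(ω) = - 3 i \pi e^{- \left|{\omega}\right|} \operatorname{sign}{\left(\omega \right)}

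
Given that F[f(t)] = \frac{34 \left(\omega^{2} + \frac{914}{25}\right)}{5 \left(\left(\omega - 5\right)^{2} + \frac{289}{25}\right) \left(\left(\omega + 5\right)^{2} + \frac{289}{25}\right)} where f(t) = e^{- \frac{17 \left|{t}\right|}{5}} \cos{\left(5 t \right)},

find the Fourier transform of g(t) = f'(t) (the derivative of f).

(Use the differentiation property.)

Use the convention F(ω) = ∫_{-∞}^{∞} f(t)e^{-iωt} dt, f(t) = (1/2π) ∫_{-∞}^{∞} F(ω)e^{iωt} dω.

F[g](ω) = \frac{170 i \omega \left(25 \omega^{2} + 914\right)}{625 \omega^{4} - 16800 \omega^{2} + 835396}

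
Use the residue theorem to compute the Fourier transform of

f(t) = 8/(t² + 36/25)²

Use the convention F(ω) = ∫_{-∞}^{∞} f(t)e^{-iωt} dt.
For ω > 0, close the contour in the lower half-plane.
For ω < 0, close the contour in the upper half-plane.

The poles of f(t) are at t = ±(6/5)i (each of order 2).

Let g(z) = f(z)e^{-iωz}; for large |z| the factor e^{-iωz} decays in the lower half-plane when ω > 0 and in the upper half-plane when ω < 0.

Case ω > 0 (lower half-plane, clockwise contour ⇒ F(ω) = -2πi·ΣRes):
  Res_{z = - \frac{6 i}{5}} g(z) = \frac{25 i \left(6 \omega + 5\right) e^{- \frac{6 \omega}{5}}}{108} (pole of order 2)
  F(ω) = -2πi·ΣRes = \frac{25 \pi \left(6 \omega + 5\right) e^{- \frac{6 \omega}{5}}}{54}

Case ω < 0 (upper half-plane, counterclockwise contour ⇒ F(ω) = +2πi·ΣRes):
  Res_{z = \frac{6 i}{5}} g(z) = \frac{25 i \left(6 \omega - 5\right) e^{\frac{6 \omega}{5}}}{108} (pole of order 2)
  F(ω) = 2πi·ΣRes = \frac{25 \pi \left(5 - 6 \omega\right) e^{\frac{6 \omega}{5}}}{54}

Both cases combine into a single formula in |ω|:

F(ω) = \frac{25 \pi \left(6 \left|{\omega}\right| + 5\right) e^{- \frac{6 \left|{\omega}\right|}{5}}}{54}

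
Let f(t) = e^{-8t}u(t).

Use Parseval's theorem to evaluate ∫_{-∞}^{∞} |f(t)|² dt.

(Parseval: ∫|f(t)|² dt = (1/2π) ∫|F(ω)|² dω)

∫|f(t)|² dt = \frac{1}{16}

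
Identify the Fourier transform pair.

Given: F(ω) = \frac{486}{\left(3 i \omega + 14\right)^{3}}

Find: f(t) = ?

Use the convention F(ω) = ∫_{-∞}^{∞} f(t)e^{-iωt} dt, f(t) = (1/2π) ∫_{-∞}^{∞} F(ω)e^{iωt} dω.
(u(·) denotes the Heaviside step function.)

f(t) = 9 t^{2} e^{- \frac{14 t}{3}} u\left(t\right)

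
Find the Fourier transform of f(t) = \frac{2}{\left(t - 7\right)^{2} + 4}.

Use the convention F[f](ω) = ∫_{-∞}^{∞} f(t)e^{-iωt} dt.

F(ω) = \pi e^{- 7 i \omega - 2 \left|{\omega}\right|}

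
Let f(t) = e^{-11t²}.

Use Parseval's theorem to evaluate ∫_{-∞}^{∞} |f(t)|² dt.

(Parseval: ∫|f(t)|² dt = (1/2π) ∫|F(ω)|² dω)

∫|f(t)|² dt = \frac{\sqrt{22} \sqrt{\pi}}{22}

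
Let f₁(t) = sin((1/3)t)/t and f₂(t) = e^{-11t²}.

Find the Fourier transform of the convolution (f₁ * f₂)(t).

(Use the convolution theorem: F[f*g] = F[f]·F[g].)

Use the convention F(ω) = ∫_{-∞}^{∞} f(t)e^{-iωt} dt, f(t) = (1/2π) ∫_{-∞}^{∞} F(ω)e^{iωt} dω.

F[f₁*f₂](ω) = \begin{cases} \frac{\sqrt{11} \pi^{\frac{3}{2}} e^{- \frac{\omega^{2}}{44}}}{11} & \text{for}\: \omega > - \frac{1}{3} \wedge \omega < \frac{1}{3} \\0 & \text{otherwise} \end{cases}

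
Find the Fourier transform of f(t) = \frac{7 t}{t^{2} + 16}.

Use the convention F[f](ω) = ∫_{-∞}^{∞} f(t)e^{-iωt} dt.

F(ω) = - 7 i \pi e^{- 4 \left|{\omega}\right|} \operatorname{sign}{\left(\omega \right)}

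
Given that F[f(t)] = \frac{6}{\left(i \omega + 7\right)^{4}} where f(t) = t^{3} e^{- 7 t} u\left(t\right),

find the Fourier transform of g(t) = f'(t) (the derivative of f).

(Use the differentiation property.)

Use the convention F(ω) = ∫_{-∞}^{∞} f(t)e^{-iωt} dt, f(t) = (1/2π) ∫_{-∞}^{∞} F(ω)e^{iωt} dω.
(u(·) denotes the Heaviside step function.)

F[g](ω) = \frac{6 i \omega}{\left(i \omega + 7\right)^{4}}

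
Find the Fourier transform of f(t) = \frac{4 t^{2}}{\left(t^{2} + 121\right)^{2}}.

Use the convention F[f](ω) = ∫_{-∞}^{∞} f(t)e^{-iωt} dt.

F(ω) = \frac{2 \pi \left(1 - 11 \left|{\omega}\right|\right) e^{- 11 \left|{\omega}\right|}}{11}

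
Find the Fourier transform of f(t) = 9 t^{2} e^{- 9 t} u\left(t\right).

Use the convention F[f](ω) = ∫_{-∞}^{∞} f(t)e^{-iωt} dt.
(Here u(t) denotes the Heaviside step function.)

F(ω) = \frac{18}{\left(i \omega + 9\right)^{3}}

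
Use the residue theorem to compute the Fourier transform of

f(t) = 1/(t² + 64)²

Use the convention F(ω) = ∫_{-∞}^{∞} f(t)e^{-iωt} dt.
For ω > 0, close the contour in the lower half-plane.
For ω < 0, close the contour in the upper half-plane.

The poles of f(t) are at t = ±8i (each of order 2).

Let g(z) = f(z)e^{-iωz}; for large |z| the factor e^{-iωz} decays in the lower half-plane when ω > 0 and in the upper half-plane when ω < 0.

Case ω > 0 (lower half-plane, clockwise contour ⇒ F(ω) = -2πi·ΣRes):
  Res_{z = - 8 i} g(z) = \frac{i \left(8 \omega + 1\right) e^{- 8 \omega}}{2048} (pole of order 2)
  F(ω) = -2πi·ΣRes = \frac{\pi \left(8 \omega + 1\right) e^{- 8 \omega}}{1024}

Case ω < 0 (upper half-plane, counterclockwise contour ⇒ F(ω) = +2πi·ΣRes):
  Res_{z = 8 i} g(z) = \frac{i \left(8 \omega - 1\right) e^{8 \omega}}{2048} (pole of order 2)
  F(ω) = 2πi·ΣRes = \frac{\pi \left(1 - 8 \omega\right) e^{8 \omega}}{1024}

Both cases combine into a single formula in |ω|:

F(ω) = \frac{\pi \left(8 \left|{\omega}\right| + 1\right) e^{- 8 \left|{\omega}\right|}}{1024}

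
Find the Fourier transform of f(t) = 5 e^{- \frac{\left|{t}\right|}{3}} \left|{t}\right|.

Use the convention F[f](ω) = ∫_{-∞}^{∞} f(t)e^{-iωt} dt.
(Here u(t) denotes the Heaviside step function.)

F(ω) = \frac{90 \left(1 - 9 \omega^{2}\right)}{\left(9 \omega^{2} + 1\right)^{2}}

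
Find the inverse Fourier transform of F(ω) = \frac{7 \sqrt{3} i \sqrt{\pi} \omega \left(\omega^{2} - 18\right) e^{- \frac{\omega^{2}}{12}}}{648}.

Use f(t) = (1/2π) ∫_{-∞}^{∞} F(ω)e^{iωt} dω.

f(t) = 7 t^{3} e^{- 3 t^{2}}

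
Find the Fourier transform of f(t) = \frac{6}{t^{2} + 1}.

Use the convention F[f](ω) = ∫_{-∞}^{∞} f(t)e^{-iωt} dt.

F(ω) = 6 \pi e^{- \left|{\omega}\right|}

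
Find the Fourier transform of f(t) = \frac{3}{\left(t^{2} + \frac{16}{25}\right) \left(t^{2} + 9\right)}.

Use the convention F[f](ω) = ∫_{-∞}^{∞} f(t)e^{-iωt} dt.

F(ω) = - \frac{25 \pi e^{- 3 \left|{\omega}\right|}}{209} + \frac{375 \pi e^{- \frac{4 \left|{\omega}\right|}{5}}}{836}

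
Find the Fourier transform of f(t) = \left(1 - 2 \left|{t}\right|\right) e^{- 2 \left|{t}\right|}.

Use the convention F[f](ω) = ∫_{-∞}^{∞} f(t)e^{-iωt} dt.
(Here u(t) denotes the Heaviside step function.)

F(ω) = \frac{8 \omega^{2}}{\left(\omega^{2} + 4\right)^{2}}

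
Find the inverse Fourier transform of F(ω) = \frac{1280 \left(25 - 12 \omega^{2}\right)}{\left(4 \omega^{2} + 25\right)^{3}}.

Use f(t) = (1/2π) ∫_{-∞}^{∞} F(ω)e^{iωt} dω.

f(t) = 8 t^{2} e^{- \frac{5 \left|{t}\right|}{2}}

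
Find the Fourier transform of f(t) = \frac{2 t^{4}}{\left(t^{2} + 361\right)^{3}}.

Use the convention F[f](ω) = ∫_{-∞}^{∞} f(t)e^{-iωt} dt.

F(ω) = \frac{\pi \left(361 \omega^{2} - 95 \left|{\omega}\right| + 3\right) e^{- 19 \left|{\omega}\right|}}{76}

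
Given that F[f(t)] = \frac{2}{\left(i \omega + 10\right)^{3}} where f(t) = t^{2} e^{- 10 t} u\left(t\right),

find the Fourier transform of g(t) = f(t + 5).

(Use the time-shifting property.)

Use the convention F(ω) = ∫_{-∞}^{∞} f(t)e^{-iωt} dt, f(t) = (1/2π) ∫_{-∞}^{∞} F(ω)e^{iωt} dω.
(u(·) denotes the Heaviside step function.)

F[g](ω) = \frac{2 e^{5 i \omega}}{\left(i \omega + 10\right)^{3}}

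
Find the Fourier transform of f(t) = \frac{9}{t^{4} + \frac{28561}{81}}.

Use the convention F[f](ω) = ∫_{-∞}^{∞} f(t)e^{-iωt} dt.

F(ω) = \frac{243 \pi e^{- \frac{13 \sqrt{2} \left|{\omega}\right|}{6}} \sin{\left(\frac{13 \sqrt{2} \left|{\omega}\right|}{6} + \frac{\pi}{4} \right)}}{2197}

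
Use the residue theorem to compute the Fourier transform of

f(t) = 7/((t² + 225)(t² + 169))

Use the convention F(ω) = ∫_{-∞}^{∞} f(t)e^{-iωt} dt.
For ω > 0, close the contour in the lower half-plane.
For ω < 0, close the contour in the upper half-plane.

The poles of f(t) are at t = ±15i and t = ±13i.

Let g(z) = f(z)e^{-iωz}; for large |z| the factor e^{-iωz} decays in the lower half-plane when ω > 0 and in the upper half-plane when ω < 0.

Case ω > 0 (lower half-plane, clockwise contour ⇒ F(ω) = -2πi·ΣRes):
  Res_{z = - 15 i} g(z) = - \frac{i e^{- 15 \omega}}{240}
  Res_{z = - 13 i} g(z) = \frac{i e^{- 13 \omega}}{208}
  F(ω) = -2πi·ΣRes = \frac{\pi \left(15 e^{2 \omega} - 13\right) e^{- 15 \omega}}{1560}

Case ω < 0 (upper half-plane, counterclockwise contour ⇒ F(ω) = +2πi·ΣRes):
  Res_{z = 15 i} g(z) = \frac{i e^{15 \omega}}{240}
  Res_{z = 13 i} g(z) = - \frac{i e^{13 \omega}}{208}
  F(ω) = 2πi·ΣRes = \frac{\pi \left(15 - 13 e^{2 \omega}\right) e^{13 \omega}}{1560}

Both cases combine into a single formula in |ω|:

F(ω) = \frac{\pi \left(15 e^{2 \left|{\omega}\right|} - 13\right) e^{- 15 \left|{\omega}\right|}}{1560}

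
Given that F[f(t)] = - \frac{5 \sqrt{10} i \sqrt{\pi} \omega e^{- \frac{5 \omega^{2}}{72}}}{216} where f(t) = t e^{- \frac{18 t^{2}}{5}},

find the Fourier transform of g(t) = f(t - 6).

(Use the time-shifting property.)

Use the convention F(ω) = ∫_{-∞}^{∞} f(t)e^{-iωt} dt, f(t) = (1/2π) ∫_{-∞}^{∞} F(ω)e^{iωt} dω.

F[g](ω) = - \frac{5 \sqrt{10} i \sqrt{\pi} \omega e^{- \frac{\omega \left(5 \omega + 432 i\right)}{72}}}{216}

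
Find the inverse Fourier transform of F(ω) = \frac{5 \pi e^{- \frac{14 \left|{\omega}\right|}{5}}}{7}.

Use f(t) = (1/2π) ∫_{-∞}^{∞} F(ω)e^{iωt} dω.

f(t) = \frac{2}{t^{2} + \frac{196}{25}}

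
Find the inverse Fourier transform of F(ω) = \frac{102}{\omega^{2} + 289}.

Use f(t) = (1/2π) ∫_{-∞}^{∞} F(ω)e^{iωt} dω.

f(t) = 3 e^{- 17 \left|{t}\right|}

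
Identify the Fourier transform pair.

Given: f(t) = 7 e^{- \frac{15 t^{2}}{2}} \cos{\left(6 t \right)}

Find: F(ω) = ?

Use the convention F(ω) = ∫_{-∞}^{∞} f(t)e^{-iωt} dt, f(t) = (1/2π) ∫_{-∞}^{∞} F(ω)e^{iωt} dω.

F(ω) = \frac{7 \sqrt{30} \sqrt{\pi} \left(e^{\frac{4 \omega}{5}} + 1\right) e^{- \frac{\omega^{2}}{30} - \frac{2 \omega}{5} - \frac{6}{5}}}{30}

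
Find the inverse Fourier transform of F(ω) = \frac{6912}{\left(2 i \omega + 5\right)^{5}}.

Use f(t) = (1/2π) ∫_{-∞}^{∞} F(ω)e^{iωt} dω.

f(t) = 9 t^{4} e^{- \frac{5 t}{2}} u\left(t\right)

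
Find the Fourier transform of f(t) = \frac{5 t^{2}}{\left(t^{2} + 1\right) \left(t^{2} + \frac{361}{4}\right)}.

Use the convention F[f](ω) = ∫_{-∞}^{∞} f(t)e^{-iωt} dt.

F(ω) = - \frac{20 \pi e^{- \left|{\omega}\right|}}{357} + \frac{190 \pi e^{- \frac{19 \left|{\omega}\right|}{2}}}{357}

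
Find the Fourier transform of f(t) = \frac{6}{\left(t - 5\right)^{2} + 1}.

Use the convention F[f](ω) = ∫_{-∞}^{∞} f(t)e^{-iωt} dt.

F(ω) = 6 \pi e^{- 5 i \omega - \left|{\omega}\right|}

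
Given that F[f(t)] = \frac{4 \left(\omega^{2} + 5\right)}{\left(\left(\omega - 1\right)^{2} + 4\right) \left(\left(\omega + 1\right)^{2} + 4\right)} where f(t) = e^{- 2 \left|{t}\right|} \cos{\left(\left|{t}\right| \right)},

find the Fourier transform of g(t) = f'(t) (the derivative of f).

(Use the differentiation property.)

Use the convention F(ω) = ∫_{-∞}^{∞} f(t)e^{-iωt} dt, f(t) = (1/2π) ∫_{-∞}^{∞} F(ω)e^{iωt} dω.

F[g](ω) = \frac{4 i \omega \left(\omega^{2} + 5\right)}{\omega^{4} + 6 \omega^{2} + 25}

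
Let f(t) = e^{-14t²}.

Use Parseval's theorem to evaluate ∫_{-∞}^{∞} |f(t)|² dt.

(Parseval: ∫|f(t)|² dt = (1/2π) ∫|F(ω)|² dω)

∫|f(t)|² dt = \frac{\sqrt{7} \sqrt{\pi}}{14}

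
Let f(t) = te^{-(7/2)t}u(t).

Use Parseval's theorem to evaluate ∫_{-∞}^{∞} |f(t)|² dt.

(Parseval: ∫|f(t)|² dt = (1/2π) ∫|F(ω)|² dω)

∫|f(t)|² dt = \frac{2}{343}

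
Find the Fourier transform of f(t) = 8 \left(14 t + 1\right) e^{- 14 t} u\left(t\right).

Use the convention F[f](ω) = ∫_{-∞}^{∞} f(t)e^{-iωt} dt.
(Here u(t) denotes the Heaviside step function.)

F(ω) = \frac{8 \left(- i \omega - 28\right)}{\omega^{2} - 28 i \omega - 196}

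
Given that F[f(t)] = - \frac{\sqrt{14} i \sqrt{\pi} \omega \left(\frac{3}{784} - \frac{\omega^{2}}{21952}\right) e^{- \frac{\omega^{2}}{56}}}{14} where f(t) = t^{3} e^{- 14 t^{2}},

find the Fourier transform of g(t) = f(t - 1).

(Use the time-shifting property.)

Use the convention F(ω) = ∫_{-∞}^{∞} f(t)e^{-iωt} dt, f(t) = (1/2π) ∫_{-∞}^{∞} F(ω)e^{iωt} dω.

F[g](ω) = \frac{\sqrt{14} i \sqrt{\pi} \omega \left(\omega^{2} - 84\right) e^{- \omega \left(\frac{\omega}{56} + i\right)}}{307328}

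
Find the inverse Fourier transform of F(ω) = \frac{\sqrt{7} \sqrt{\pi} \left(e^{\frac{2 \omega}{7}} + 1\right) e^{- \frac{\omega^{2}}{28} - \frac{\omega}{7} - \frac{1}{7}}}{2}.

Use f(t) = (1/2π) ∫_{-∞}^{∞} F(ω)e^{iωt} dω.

f(t) = 7 e^{- 7 t^{2}} \cos{\left(2 t \right)}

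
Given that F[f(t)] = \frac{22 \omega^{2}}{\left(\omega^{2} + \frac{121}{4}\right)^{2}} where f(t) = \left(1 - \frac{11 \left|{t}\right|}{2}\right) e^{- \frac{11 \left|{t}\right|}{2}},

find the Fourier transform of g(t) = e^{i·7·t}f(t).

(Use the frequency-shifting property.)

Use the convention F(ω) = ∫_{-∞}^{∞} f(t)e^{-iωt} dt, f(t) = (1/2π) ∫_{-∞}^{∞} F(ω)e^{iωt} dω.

F[g](ω) = \frac{352 \left(\omega - 7\right)^{2}}{\left(4 \left(\omega - 7\right)^{2} + 121\right)^{2}}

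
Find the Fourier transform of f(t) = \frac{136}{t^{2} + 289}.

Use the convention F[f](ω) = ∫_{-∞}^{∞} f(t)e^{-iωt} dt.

F(ω) = 8 \pi e^{- 17 \left|{\omega}\right|}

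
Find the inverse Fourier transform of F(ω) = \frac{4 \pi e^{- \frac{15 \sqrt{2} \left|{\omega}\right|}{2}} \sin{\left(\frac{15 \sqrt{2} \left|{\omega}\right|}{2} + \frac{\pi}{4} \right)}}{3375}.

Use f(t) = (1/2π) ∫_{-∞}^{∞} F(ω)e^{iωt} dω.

f(t) = \frac{4}{t^{4} + 50625}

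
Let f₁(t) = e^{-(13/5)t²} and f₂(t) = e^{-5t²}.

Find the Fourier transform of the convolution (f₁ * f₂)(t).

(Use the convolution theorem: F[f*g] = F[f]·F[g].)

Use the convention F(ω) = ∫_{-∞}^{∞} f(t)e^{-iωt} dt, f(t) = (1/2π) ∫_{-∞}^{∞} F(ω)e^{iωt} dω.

F[f₁*f₂](ω) = \frac{\sqrt{13} \pi e^{- \frac{19 \omega^{2}}{130}}}{13}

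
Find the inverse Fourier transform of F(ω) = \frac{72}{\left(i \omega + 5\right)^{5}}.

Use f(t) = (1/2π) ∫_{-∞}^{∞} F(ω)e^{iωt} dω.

f(t) = 3 t^{4} e^{- 5 t} u\left(t\right)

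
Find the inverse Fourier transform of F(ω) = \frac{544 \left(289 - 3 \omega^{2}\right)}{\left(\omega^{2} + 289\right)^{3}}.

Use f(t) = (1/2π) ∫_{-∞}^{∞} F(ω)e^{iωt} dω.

f(t) = 8 t^{2} e^{- 17 \left|{t}\right|}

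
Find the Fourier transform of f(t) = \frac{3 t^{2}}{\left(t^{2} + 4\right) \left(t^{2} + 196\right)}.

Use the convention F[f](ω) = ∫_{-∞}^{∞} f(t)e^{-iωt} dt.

F(ω) = \frac{\pi \left(7 - e^{12 \left|{\omega}\right|}\right) e^{- 14 \left|{\omega}\right|}}{32}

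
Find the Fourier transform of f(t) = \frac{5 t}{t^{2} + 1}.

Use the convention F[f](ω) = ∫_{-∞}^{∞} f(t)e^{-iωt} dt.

F(ω) = - 5 i \pi e^{- \left|{\omega}\right|} \operatorname{sign}{\left(\omega \right)}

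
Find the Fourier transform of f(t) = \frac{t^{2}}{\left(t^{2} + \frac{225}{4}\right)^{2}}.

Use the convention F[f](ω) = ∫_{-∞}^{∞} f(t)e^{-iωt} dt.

F(ω) = \frac{\pi \left(2 - 15 \left|{\omega}\right|\right) e^{- \frac{15 \left|{\omega}\right|}{2}}}{30}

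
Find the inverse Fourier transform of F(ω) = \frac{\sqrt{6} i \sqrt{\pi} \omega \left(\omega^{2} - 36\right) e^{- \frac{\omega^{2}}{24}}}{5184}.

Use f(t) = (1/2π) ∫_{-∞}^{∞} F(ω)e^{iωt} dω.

f(t) = 2 t^{3} e^{- 6 t^{2}}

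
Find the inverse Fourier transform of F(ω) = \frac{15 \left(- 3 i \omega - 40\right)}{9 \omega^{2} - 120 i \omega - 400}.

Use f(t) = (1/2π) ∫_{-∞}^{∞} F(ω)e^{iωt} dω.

f(t) = 5 \left(\frac{20 t}{3} + 1\right) e^{- \frac{20 t}{3}} u\left(t\right)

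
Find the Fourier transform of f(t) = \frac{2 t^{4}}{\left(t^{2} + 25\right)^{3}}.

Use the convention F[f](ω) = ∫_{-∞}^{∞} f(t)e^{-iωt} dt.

F(ω) = \frac{\pi \left(25 \omega^{2} - 25 \left|{\omega}\right| + 3\right) e^{- 5 \left|{\omega}\right|}}{20}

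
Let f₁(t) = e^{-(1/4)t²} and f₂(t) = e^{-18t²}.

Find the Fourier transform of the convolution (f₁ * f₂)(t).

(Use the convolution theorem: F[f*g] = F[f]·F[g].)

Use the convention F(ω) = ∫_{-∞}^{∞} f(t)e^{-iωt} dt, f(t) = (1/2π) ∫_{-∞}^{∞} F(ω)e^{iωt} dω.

F[f₁*f₂](ω) = \frac{\sqrt{2} \pi e^{- \frac{73 \omega^{2}}{72}}}{3}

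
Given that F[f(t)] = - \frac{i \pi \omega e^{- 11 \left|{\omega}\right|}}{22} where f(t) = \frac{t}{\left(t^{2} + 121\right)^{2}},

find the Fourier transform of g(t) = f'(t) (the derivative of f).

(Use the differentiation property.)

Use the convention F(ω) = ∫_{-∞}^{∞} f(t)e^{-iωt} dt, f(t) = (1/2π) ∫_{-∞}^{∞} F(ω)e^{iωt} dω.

F[g](ω) = \frac{\pi \omega^{2} e^{- 11 \left|{\omega}\right|}}{22}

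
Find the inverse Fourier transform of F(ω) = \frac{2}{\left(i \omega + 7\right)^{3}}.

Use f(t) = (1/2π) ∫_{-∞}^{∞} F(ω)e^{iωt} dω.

f(t) = t^{2} e^{- 7 t} u\left(t\right)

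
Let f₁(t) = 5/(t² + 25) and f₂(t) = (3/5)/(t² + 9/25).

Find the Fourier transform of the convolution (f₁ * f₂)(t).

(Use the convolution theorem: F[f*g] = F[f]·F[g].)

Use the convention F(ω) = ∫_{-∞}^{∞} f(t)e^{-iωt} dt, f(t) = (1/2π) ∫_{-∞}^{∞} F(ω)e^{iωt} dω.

F[f₁*f₂](ω) = \pi^{2} e^{- \frac{28 \left|{\omega}\right|}{5}}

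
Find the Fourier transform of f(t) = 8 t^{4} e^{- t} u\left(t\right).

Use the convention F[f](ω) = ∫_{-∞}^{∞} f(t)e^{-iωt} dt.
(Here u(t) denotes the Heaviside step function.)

F(ω) = \frac{192}{\left(i \omega + 1\right)^{5}}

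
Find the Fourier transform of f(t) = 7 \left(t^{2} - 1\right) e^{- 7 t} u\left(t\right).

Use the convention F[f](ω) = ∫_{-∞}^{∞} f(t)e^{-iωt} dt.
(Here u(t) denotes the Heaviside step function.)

F(ω) = \frac{7 \left(2 i \omega - \left(i \omega + 7\right)^{3} + 14\right)}{\left(i \omega + 7\right)^{4}}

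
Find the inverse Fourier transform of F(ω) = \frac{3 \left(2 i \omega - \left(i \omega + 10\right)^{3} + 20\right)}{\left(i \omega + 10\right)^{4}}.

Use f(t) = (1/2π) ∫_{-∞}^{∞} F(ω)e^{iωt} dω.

f(t) = 3 \left(t^{2} - 1\right) e^{- 10 t} u\left(t\right)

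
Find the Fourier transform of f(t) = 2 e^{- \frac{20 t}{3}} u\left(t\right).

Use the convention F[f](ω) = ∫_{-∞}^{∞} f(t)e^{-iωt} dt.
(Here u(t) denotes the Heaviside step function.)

F(ω) = \frac{6}{3 i \omega + 20}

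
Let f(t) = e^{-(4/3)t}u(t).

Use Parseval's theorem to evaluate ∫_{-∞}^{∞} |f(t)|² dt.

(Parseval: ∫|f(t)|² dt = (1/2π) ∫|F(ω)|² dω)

∫|f(t)|² dt = \frac{3}{8}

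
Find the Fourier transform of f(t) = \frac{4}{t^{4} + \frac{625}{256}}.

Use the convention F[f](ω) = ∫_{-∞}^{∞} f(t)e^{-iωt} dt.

F(ω) = \frac{256 \pi e^{- \frac{5 \sqrt{2} \left|{\omega}\right|}{8}} \sin{\left(\frac{5 \sqrt{2} \left|{\omega}\right|}{8} + \frac{\pi}{4} \right)}}{125}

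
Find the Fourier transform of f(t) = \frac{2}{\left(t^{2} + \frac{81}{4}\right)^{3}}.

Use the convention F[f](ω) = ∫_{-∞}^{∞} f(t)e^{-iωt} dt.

F(ω) = \frac{2 \pi \left(27 \omega^{2} + 18 \left|{\omega}\right| + 4\right) e^{- \frac{9 \left|{\omega}\right|}{2}}}{19683}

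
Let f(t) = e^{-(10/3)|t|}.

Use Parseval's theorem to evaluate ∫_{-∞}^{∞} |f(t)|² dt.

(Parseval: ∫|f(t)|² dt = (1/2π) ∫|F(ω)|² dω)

∫|f(t)|² dt = \frac{3}{10}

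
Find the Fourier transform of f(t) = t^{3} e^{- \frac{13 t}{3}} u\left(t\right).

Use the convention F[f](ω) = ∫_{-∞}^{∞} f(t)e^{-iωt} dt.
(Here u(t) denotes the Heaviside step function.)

F(ω) = \frac{486}{\left(3 i \omega + 13\right)^{4}}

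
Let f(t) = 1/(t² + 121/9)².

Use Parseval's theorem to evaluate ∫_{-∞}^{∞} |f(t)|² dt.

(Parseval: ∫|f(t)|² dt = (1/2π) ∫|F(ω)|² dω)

∫|f(t)|² dt = \frac{10935 \pi}{311794736}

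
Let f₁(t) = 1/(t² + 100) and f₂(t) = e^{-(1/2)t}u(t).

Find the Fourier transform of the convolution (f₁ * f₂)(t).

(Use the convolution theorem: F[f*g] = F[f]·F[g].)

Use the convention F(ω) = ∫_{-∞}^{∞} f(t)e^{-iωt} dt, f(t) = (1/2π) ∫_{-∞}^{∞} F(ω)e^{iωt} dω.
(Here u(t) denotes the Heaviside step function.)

F[f₁*f₂](ω) = \frac{\pi e^{- 10 \left|{\omega}\right|}}{5 \left(2 i \omega + 1\right)}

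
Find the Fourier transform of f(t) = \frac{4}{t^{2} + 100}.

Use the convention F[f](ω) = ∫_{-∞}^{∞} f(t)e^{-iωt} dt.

F(ω) = \frac{2 \pi e^{- 10 \left|{\omega}\right|}}{5}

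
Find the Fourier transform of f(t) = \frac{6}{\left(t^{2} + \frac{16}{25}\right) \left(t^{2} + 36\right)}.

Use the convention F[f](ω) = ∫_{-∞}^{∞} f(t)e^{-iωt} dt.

F(ω) = - \frac{25 \pi e^{- 6 \left|{\omega}\right|}}{884} + \frac{375 \pi e^{- \frac{4 \left|{\omega}\right|}{5}}}{1768}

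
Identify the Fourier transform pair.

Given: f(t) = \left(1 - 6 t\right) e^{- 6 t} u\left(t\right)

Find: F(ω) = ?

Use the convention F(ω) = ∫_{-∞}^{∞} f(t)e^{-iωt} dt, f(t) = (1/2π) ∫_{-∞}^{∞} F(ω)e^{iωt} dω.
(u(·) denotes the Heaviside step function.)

F(ω) = \frac{i \omega}{- \omega^{2} + 12 i \omega + 36}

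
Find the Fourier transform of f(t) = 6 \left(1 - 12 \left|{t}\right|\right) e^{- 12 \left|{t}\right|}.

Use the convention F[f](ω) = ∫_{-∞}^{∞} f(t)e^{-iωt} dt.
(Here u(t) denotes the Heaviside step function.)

F(ω) = \frac{288 \omega^{2}}{\left(\omega^{2} + 144\right)^{2}}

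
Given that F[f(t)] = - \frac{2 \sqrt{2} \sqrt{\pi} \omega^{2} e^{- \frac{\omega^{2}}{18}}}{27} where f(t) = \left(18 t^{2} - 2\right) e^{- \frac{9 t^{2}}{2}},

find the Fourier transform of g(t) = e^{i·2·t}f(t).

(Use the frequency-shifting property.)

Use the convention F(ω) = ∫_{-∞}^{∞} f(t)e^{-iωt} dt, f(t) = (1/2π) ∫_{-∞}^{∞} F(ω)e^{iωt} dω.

F[g](ω) = - \frac{2 \sqrt{2} \sqrt{\pi} \left(\omega - 2\right)^{2} e^{- \frac{\left(\omega - 2\right)^{2}}{18}}}{27}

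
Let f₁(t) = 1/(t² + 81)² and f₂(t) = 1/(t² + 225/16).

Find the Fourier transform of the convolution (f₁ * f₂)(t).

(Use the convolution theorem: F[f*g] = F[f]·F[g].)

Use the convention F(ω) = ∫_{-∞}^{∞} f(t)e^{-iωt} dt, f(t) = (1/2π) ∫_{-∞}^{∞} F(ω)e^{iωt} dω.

F[f₁*f₂](ω) = \frac{2 \pi^{2} \left(9 \left|{\omega}\right| + 1\right) e^{- \frac{51 \left|{\omega}\right|}{4}}}{10935}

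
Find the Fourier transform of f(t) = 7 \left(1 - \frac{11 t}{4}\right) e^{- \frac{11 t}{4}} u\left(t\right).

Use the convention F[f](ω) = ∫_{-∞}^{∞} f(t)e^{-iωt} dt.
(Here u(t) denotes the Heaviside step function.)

F(ω) = \frac{112 i \omega}{- 16 \omega^{2} + 88 i \omega + 121}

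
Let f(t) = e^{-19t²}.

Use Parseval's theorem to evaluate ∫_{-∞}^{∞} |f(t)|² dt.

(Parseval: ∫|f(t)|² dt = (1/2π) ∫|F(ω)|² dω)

∫|f(t)|² dt = \frac{\sqrt{38} \sqrt{\pi}}{38}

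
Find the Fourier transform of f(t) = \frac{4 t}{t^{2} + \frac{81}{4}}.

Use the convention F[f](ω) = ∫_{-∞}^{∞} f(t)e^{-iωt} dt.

F(ω) = - 4 i \pi e^{- \frac{9 \left|{\omega}\right|}{2}} \operatorname{sign}{\left(\omega \right)}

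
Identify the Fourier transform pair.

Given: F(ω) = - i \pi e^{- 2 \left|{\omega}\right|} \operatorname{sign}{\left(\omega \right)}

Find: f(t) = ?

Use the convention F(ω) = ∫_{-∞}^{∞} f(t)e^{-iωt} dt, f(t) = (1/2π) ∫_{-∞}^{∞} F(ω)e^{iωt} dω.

f(t) = \frac{t}{t^{2} + 4}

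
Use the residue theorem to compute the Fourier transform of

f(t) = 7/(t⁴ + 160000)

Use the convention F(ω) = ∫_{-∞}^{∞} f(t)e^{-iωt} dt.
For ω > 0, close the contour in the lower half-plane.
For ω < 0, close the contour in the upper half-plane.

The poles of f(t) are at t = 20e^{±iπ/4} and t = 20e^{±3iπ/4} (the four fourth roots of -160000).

Let g(z) = f(z)e^{-iωz}; for large |z| the factor e^{-iωz} decays in the lower half-plane when ω > 0 and in the upper half-plane when ω < 0.

Case ω > 0 (lower half-plane, clockwise contour ⇒ F(ω) = -2πi·ΣRes):
  Res_{z = - 10 \sqrt{2} - 10 \sqrt{2} i} g(z) = \frac{7 \sqrt{2} i \left(1 - i\right) e^{10 \sqrt{2} \omega \left(-1 + i\right)}}{64000}
  Res_{z = 10 \sqrt{2} - 10 \sqrt{2} i} g(z) = \frac{7 \sqrt{2} i \left(1 + i\right) e^{- 10 \sqrt{2} \omega \left(1 + i\right)}}{64000}
  F(ω) = -2πi·ΣRes = \frac{7 \sqrt{2} \pi \left(1 - i\right) \left(e^{20 \sqrt{2} i \omega} + i\right) e^{- 10 \sqrt{2} \omega \left(1 + i\right)}}{32000} = \frac{7 \pi e^{- 10 \sqrt{2} \omega} \sin{\left(10 \sqrt{2} \omega + \frac{\pi}{4} \right)}}{8000}

Case ω < 0 (upper half-plane, counterclockwise contour ⇒ F(ω) = +2πi·ΣRes):
  Res_{z = 10 \sqrt{2} + 10 \sqrt{2} i} g(z) = \frac{7 \sqrt{2} i \left(-1 + i\right) e^{10 \sqrt{2} \omega \left(1 - i\right)}}{64000}
  Res_{z = - 10 \sqrt{2} + 10 \sqrt{2} i} g(z) = \frac{7 \sqrt{2} \left(1 - i\right) e^{10 \sqrt{2} \omega \left(1 + i\right)}}{64000}
  F(ω) = 2πi·ΣRes = - \frac{7 \sqrt{2} i \pi \left(i \left(1 - i\right) e^{10 \sqrt{2} \omega \left(1 - i\right)} - \left(1 - i\right) e^{10 \sqrt{2} \omega \left(1 + i\right)}\right)}{32000} = \frac{7 \pi e^{10 \sqrt{2} \omega} \cos{\left(10 \sqrt{2} \omega + \frac{\pi}{4} \right)}}{8000}

Both cases combine into a single formula in |ω|:

F(ω) = \frac{7 \pi e^{- 10 \sqrt{2} \left|{\omega}\right|} \sin{\left(10 \sqrt{2} \left|{\omega}\right| + \frac{\pi}{4} \right)}}{8000}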